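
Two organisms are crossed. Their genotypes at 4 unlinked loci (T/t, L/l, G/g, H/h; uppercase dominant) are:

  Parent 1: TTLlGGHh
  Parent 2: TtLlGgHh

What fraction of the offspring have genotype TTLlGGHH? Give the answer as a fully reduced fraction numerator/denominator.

TTLlGGHh gametes: TLGH×4, TLGh×4, TlGH×4, TlGh×4
TtLlGgHh gametes: TLGH×1, TLGh×1, TLgH×1, TLgh×1, TlGH×1, TlGh×1, TlgH×1, Tlgh×1, tLGH×1, tLGh×1, tLgH×1, tLgh×1, tlGH×1, tlGh×1, tlgH×1, tlgh×1
TTLlGGHh×TtLlGgHh grid (16·16=256): TTLLGGHH=4 TTLLGGHh=8 TTLLGGhh=4 TTLLGgHH=4 TTLLGgHh=8 TTLLGghh=4 TTLlGGHH=8 TTLlGGHh=16 TTLlGGhh=8 TTLlGgHH=8 TTLlGgHh=16 TTLlGghh=8 TTllGGHH=4 TTllGGHh=8 TTllGGhh=4 TTllGgHH=4 TTllGgHh=8 TTllGghh=4 TtLLGGHH=4 TtLLGGHh=8 TtLLGGhh=4 TtLLGgHH=4 TtLLGgHh=8 TtLLGghh=4 TtLlGGHH=8 TtLlGGHh=16 TtLlGGhh=8 TtLlGgHH=8 TtLlGgHh=16 TtLlGghh=8 TtllGGHH=4 TtllGGHh=8 TtllGGhh=4 TtllGgHH=4 TtllGgHh=8 TtllGghh=4
TTLlGGHH hits 8/256; gcd=8; 8÷8/256÷8 = 1/32

P(TTLlGGHH) = 1/32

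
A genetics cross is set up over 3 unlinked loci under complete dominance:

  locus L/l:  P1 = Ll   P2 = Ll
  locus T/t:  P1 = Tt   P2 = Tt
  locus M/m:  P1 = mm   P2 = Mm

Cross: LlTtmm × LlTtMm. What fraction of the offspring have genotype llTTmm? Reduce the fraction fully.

LlTtmm gametes: LTm×2, Ltm×2, lTm×2, ltm×2
LlTtMm gametes: LTM×1, LTm×1, LtM×1, Ltm×1, lTM×1, lTm×1, ltM×1, ltm×1
LlTtmm×LlTtMm grid (8·8=64): LLTTMm=2 LLTTmm=2 LLTtMm=4 LLTtmm=4 LLttMm=2 LLttmm=2 LlTTMm=4 LlTTmm=4 LlTtMm=8 LlTtmm=8 LlttMm=4 Llttmm=4 llTTMm=2 llTTmm=2 llTtMm=4 llTtmm=4 llttMm=2 llttmm=2
llTTmm hits 2/64; gcd=2; 2÷2/64÷2 = 1/32

P(llTTmm) = 1/32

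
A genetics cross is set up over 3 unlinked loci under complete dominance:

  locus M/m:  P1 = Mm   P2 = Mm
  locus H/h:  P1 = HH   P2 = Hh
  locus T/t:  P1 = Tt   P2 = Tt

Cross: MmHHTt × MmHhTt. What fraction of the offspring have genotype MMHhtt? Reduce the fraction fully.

P(MMHhtt) = 1/32

MmHHTt gametes: MHT×2, MHt×2, mHT×2, mHt×2
MmHhTt gametes: MHT×1, MHt×1, MhT×1, Mht×1, mHT×1, mHt×1, mhT×1, mht×1
MmHHTt×MmHhTt grid (8·8=64): MMHHTT=2 MMHHTt=4 MMHHtt=2 MMHhTT=2 MMHhTt=4 MMHhtt=2 MmHHTT=4 MmHHTt=8 MmHHtt=4 MmHhTT=4 MmHhTt=8 MmHhtt=4 mmHHTT=2 mmHHTt=4 mmHHtt=2 mmHhTT=2 mmHhTt=4 mmHhtt=2
MMHhtt hits 2/64; gcd=2; 2÷2/64÷2 = 1/32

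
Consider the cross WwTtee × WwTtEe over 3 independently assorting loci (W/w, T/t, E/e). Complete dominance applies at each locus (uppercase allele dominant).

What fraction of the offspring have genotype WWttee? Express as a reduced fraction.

WwTtee gametes: WTe×2, Wte×2, wTe×2, wte×2
WwTtEe gametes: WTE×1, WTe×1, WtE×1, Wte×1, wTE×1, wTe×1, wtE×1, wte×1
WwTtee×WwTtEe grid (8·8=64): WWTTEe=2 WWTTee=2 WWTtEe=4 WWTtee=4 WWttEe=2 WWttee=2 WwTTEe=4 WwTTee=4 WwTtEe=8 WwTtee=8 WwttEe=4 Wwttee=4 wwTTEe=2 wwTTee=2 wwTtEe=4 wwTtee=4 wwttEe=2 wwttee=2
WWttee hits 2/64; gcd=2; 2÷2/64÷2 = 1/32

P(WWttee) = 1/32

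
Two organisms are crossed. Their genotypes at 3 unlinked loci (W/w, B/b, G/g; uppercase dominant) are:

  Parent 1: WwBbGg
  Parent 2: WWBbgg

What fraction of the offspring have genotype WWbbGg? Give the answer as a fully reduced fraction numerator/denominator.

P(WWbbGg) = 1/16

WwBbGg gametes: WBG×1, WBg×1, WbG×1, Wbg×1, wBG×1, wBg×1, wbG×1, wbg×1
WWBbgg gametes: WBg×4, Wbg×4
WwBbGg×WWBbgg grid (8·8=64): WWBBGg=4 WWBBgg=4 WWBbGg=8 WWBbgg=8 WWbbGg=4 WWbbgg=4 WwBBGg=4 WwBBgg=4 WwBbGg=8 WwBbgg=8 WwbbGg=4 Wwbbgg=4
WWbbGg hits 4/64; gcd=4; 4÷4/64÷4 = 1/16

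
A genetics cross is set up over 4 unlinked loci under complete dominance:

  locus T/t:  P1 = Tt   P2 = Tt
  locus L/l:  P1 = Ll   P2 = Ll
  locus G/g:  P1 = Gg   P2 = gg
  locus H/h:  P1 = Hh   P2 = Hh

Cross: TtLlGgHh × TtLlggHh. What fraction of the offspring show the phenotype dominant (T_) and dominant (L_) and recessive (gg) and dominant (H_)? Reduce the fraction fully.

TtLlGgHh gametes: TLGH×1, TLGh×1, TLgH×1, TLgh×1, TlGH×1, TlGh×1, TlgH×1, Tlgh×1, tLGH×1, tLGh×1, tLgH×1, tLgh×1, tlGH×1, tlGh×1, tlgH×1, tlgh×1
TtLlggHh gametes: TLgH×2, TLgh×2, TlgH×2, Tlgh×2, tLgH×2, tLgh×2, tlgH×2, tlgh×2
TtLlGgHh×TtLlggHh grid (16·16=256): TTLLGgHH=2 TTLLGgHh=4 TTLLGghh=2 TTLLggHH=2 TTLLggHh=4 TTLLgghh=2 TTLlGgHH=4 TTLlGgHh=8 TTLlGghh=4 TTLlggHH=4 TTLlggHh=8 TTLlgghh=4 TTllGgHH=2 TTllGgHh=4 TTllGghh=2 TTllggHH=2 TTllggHh=4 TTllgghh=2 TtLLGgHH=4 TtLLGgHh=8 TtLLGghh=4 TtLLggHH=4 TtLLggHh=8 TtLLgghh=4 TtLlGgHH=8 TtLlGgHh=16 TtLlGghh=8 TtLlggHH=8 TtLlggHh=16 TtLlgghh=8 TtllGgHH=4 TtllGgHh=8 TtllGghh=4 TtllggHH=4 TtllggHh=8 Ttllgghh=4 ttLLGgHH=2 ttLLGgHh=4 ttLLGghh=2 ttLLggHH=2 ttLLggHh=4 ttLLgghh=2 ttLlGgHH=4 ttLlGgHh=8 ttLlGghh=4 ttLlggHH=4 ttLlggHh=8 ttLlgghh=4 ttllGgHH=2 ttllGgHh=4 ttllGghh=2 ttllggHH=2 ttllggHh=4 ttllgghh=2
T_ L_ gg H_ hits 54/256; gcd=2; 54÷2/256÷2 = 27/128

P(T_ L_ gg H_) = 27/128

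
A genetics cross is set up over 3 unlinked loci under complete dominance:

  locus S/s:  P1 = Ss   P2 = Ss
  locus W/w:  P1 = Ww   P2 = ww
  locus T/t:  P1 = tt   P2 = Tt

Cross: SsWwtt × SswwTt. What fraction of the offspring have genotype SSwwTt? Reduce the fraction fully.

P(SSwwTt) = 1/16

SsWwtt gametes: SWt×2, Swt×2, sWt×2, swt×2
SswwTt gametes: SwT×2, Swt×2, swT×2, swt×2
SsWwtt×SswwTt grid (8·8=64): SSWwTt=4 SSWwtt=4 SSwwTt=4 SSwwtt=4 SsWwTt=8 SsWwtt=8 SswwTt=8 Sswwtt=8 ssWwTt=4 ssWwtt=4 sswwTt=4 sswwtt=4
SSwwTt hits 4/64; gcd=4; 4÷4/64÷4 = 1/16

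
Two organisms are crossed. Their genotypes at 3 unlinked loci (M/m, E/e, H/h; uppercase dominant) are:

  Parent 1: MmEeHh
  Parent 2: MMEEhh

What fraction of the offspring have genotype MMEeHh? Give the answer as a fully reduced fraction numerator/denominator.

P(MMEeHh) = 1/8

MmEeHh gametes: MEH×1, MEh×1, MeH×1, Meh×1, mEH×1, mEh×1, meH×1, meh×1
MMEEhh gametes: MEh×8
MmEeHh×MMEEhh grid (8·8=64): MMEEHh=8 MMEEhh=8 MMEeHh=8 MMEehh=8 MmEEHh=8 MmEEhh=8 MmEeHh=8 MmEehh=8
MMEeHh hits 8/64; gcd=8; 8÷8/64÷8 = 1/8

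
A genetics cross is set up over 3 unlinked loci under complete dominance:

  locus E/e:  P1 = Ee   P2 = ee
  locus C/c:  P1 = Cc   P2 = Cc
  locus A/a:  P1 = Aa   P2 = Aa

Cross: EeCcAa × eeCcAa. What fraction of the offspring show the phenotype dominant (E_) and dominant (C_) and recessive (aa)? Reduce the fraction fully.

EeCcAa gametes: ECA×1, ECa×1, EcA×1, Eca×1, eCA×1, eCa×1, ecA×1, eca×1
eeCcAa gametes: eCA×2, eCa×2, ecA×2, eca×2
EeCcAa×eeCcAa grid (8·8=64): EeCCAA=2 EeCCAa=4 EeCCaa=2 EeCcAA=4 EeCcAa=8 EeCcaa=4 EeccAA=2 EeccAa=4 Eeccaa=2 eeCCAA=2 eeCCAa=4 eeCCaa=2 eeCcAA=4 eeCcAa=8 eeCcaa=4 eeccAA=2 eeccAa=4 eeccaa=2
E_ C_ aa hits 6/64; gcd=2; 6÷2/64÷2 = 3/32

P(E_ C_ aa) = 3/32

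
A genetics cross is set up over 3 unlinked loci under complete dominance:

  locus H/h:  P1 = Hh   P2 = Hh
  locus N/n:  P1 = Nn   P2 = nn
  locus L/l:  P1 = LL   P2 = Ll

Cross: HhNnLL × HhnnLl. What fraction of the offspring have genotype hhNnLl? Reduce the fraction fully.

P(hhNnLl) = 1/16

HhNnLL gametes: HNL×2, HnL×2, hNL×2, hnL×2
HhnnLl gametes: HnL×2, Hnl×2, hnL×2, hnl×2
HhNnLL×HhnnLl grid (8·8=64): HHNnLL=4 HHNnLl=4 HHnnLL=4 HHnnLl=4 HhNnLL=8 HhNnLl=8 HhnnLL=8 HhnnLl=8 hhNnLL=4 hhNnLl=4 hhnnLL=4 hhnnLl=4
hhNnLl hits 4/64; gcd=4; 4÷4/64÷4 = 1/16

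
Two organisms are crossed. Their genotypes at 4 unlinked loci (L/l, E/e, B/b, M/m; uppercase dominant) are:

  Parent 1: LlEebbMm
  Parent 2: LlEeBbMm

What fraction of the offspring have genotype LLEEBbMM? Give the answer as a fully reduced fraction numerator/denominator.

LlEebbMm gametes: LEbM×2, LEbm×2, LebM×2, Lebm×2, lEbM×2, lEbm×2, lebM×2, lebm×2
LlEeBbMm gametes: LEBM×1, LEBm×1, LEbM×1, LEbm×1, LeBM×1, LeBm×1, LebM×1, Lebm×1, lEBM×1, lEBm×1, lEbM×1, lEbm×1, leBM×1, leBm×1, lebM×1, lebm×1
LlEebbMm×LlEeBbMm grid (16·16=256): LLEEBbMM=2 LLEEBbMm=4 LLEEBbmm=2 LLEEbbMM=2 LLEEbbMm=4 LLEEbbmm=2 LLEeBbMM=4 LLEeBbMm=8 LLEeBbmm=4 LLEebbMM=4 LLEebbMm=8 LLEebbmm=4 LLeeBbMM=2 LLeeBbMm=4 LLeeBbmm=2 LLeebbMM=2 LLeebbMm=4 LLeebbmm=2 LlEEBbMM=4 LlEEBbMm=8 LlEEBbmm=4 LlEEbbMM=4 LlEEbbMm=8 LlEEbbmm=4 LlEeBbMM=8 LlEeBbMm=16 LlEeBbmm=8 LlEebbMM=8 LlEebbMm=16 LlEebbmm=8 LleeBbMM=4 LleeBbMm=8 LleeBbmm=4 LleebbMM=4 LleebbMm=8 Lleebbmm=4 llEEBbMM=2 llEEBbMm=4 llEEBbmm=2 llEEbbMM=2 llEEbbMm=4 llEEbbmm=2 llEeBbMM=4 llEeBbMm=8 llEeBbmm=4 llEebbMM=4 llEebbMm=8 llEebbmm=4 lleeBbMM=2 lleeBbMm=4 lleeBbmm=2 lleebbMM=2 lleebbMm=4 lleebbmm=2
LLEEBbMM hits 2/256; gcd=2; 2÷2/256÷2 = 1/128

P(LLEEBbMM) = 1/128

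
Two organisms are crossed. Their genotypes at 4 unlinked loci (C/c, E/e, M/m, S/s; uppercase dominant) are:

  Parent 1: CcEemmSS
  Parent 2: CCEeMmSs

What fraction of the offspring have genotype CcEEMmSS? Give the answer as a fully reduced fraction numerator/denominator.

P(CcEEMmSS) = 1/32

CcEemmSS gametes: CEmS×4, CemS×4, cEmS×4, cemS×4
CCEeMmSs gametes: CEMS×2, CEMs×2, CEmS×2, CEms×2, CeMS×2, CeMs×2, CemS×2, Cems×2
CcEemmSS×CCEeMmSs grid (16·16=256): CCEEMmSS=8 CCEEMmSs=8 CCEEmmSS=8 CCEEmmSs=8 CCEeMmSS=16 CCEeMmSs=16 CCEemmSS=16 CCEemmSs=16 CCeeMmSS=8 CCeeMmSs=8 CCeemmSS=8 CCeemmSs=8 CcEEMmSS=8 CcEEMmSs=8 CcEEmmSS=8 CcEEmmSs=8 CcEeMmSS=16 CcEeMmSs=16 CcEemmSS=16 CcEemmSs=16 CceeMmSS=8 CceeMmSs=8 CceemmSS=8 CceemmSs=8
CcEEMmSS hits 8/256; gcd=8; 8÷8/256÷8 = 1/32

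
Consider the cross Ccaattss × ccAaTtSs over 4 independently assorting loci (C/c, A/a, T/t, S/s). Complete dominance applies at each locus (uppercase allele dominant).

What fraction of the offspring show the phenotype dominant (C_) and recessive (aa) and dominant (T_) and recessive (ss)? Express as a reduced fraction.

Ccaattss gametes: Cats×8, cats×8
ccAaTtSs gametes: cATS×2, cATs×2, cAtS×2, cAts×2, caTS×2, caTs×2, catS×2, cats×2
Ccaattss×ccAaTtSs grid (16·16=256): CcAaTtSs=16 CcAaTtss=16 CcAattSs=16 CcAattss=16 CcaaTtSs=16 CcaaTtss=16 CcaattSs=16 Ccaattss=16 ccAaTtSs=16 ccAaTtss=16 ccAattSs=16 ccAattss=16 ccaaTtSs=16 ccaaTtss=16 ccaattSs=16 ccaattss=16
C_ aa T_ ss hits 16/256; gcd=16; 16÷16/256÷16 = 1/16

P(C_ aa T_ ss) = 1/16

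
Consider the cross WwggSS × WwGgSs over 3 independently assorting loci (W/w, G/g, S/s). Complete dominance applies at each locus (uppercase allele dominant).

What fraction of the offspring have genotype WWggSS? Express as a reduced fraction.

WwggSS gametes: WgS×4, wgS×4
WwGgSs gametes: WGS×1, WGs×1, WgS×1, Wgs×1, wGS×1, wGs×1, wgS×1, wgs×1
WwggSS×WwGgSs grid (8·8=64): WWGgSS=4 WWGgSs=4 WWggSS=4 WWggSs=4 WwGgSS=8 WwGgSs=8 WwggSS=8 WwggSs=8 wwGgSS=4 wwGgSs=4 wwggSS=4 wwggSs=4
WWggSS hits 4/64; gcd=4; 4÷4/64÷4 = 1/16

P(WWggSS) = 1/16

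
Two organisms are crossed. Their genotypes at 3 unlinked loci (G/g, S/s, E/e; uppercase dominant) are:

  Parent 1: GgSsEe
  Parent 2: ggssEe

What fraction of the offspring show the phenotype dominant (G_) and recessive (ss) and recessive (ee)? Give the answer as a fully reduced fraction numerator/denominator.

P(G_ ss ee) = 1/16

GgSsEe gametes: GSE×1, GSe×1, GsE×1, Gse×1, gSE×1, gSe×1, gsE×1, gse×1
ggssEe gametes: gsE×4, gse×4
GgSsEe×ggssEe grid (8·8=64): GgSsEE=4 GgSsEe=8 GgSsee=4 GgssEE=4 GgssEe=8 Ggssee=4 ggSsEE=4 ggSsEe=8 ggSsee=4 ggssEE=4 ggssEe=8 ggssee=4
G_ ss ee hits 4/64; gcd=4; 4÷4/64÷4 = 1/16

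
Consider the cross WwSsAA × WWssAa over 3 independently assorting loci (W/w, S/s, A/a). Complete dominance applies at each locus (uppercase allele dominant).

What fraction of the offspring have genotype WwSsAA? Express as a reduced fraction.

WwSsAA gametes: WSA×2, WsA×2, wSA×2, wsA×2
WWssAa gametes: WsA×4, Wsa×4
WwSsAA×WWssAa grid (8·8=64): WWSsAA=8 WWSsAa=8 WWssAA=8 WWssAa=8 WwSsAA=8 WwSsAa=8 WwssAA=8 WwssAa=8
WwSsAA hits 8/64; gcd=8; 8÷8/64÷8 = 1/8

P(WwSsAA) = 1/8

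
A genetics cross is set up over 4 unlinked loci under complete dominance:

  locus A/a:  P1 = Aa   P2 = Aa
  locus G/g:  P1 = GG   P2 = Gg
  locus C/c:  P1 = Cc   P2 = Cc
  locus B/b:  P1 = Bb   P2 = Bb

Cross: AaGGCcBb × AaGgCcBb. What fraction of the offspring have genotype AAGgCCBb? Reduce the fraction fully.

AaGGCcBb gametes: AGCB×2, AGCb×2, AGcB×2, AGcb×2, aGCB×2, aGCb×2, aGcB×2, aGcb×2
AaGgCcBb gametes: AGCB×1, AGCb×1, AGcB×1, AGcb×1, AgCB×1, AgCb×1, AgcB×1, Agcb×1, aGCB×1, aGCb×1, aGcB×1, aGcb×1, agCB×1, agCb×1, agcB×1, agcb×1
AaGGCcBb×AaGgCcBb grid (16·16=256): AAGGCCBB=2 AAGGCCBb=4 AAGGCCbb=2 AAGGCcBB=4 AAGGCcBb=8 AAGGCcbb=4 AAGGccBB=2 AAGGccBb=4 AAGGccbb=2 AAGgCCBB=2 AAGgCCBb=4 AAGgCCbb=2 AAGgCcBB=4 AAGgCcBb=8 AAGgCcbb=4 AAGgccBB=2 AAGgccBb=4 AAGgccbb=2 AaGGCCBB=4 AaGGCCBb=8 AaGGCCbb=4 AaGGCcBB=8 AaGGCcBb=16 AaGGCcbb=8 AaGGccBB=4 AaGGccBb=8 AaGGccbb=4 AaGgCCBB=4 AaGgCCBb=8 AaGgCCbb=4 AaGgCcBB=8 AaGgCcBb=16 AaGgCcbb=8 AaGgccBB=4 AaGgccBb=8 AaGgccbb=4 aaGGCCBB=2 aaGGCCBb=4 aaGGCCbb=2 aaGGCcBB=4 aaGGCcBb=8 aaGGCcbb=4 aaGGccBB=2 aaGGccBb=4 aaGGccbb=2 aaGgCCBB=2 aaGgCCBb=4 aaGgCCbb=2 aaGgCcBB=4 aaGgCcBb=8 aaGgCcbb=4 aaGgccBB=2 aaGgccBb=4 aaGgccbb=2
AAGgCCBb hits 4/256; gcd=4; 4÷4/256÷4 = 1/64

P(AAGgCCBb) = 1/64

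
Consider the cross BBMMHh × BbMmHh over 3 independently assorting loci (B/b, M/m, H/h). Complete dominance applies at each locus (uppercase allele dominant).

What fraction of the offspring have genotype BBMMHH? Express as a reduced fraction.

P(BBMMHH) = 1/16

BBMMHh gametes: BMH×4, BMh×4
BbMmHh gametes: BMH×1, BMh×1, BmH×1, Bmh×1, bMH×1, bMh×1, bmH×1, bmh×1
BBMMHh×BbMmHh grid (8·8=64): BBMMHH=4 BBMMHh=8 BBMMhh=4 BBMmHH=4 BBMmHh=8 BBMmhh=4 BbMMHH=4 BbMMHh=8 BbMMhh=4 BbMmHH=4 BbMmHh=8 BbMmhh=4
BBMMHH hits 4/64; gcd=4; 4÷4/64÷4 = 1/16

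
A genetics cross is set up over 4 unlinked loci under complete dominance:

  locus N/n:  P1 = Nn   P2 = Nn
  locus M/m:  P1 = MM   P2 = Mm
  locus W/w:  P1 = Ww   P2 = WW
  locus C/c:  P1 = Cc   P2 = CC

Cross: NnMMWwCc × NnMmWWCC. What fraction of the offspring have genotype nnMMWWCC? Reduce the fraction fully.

P(nnMMWWCC) = 1/32

NnMMWwCc gametes: NMWC×2, NMWc×2, NMwC×2, NMwc×2, nMWC×2, nMWc×2, nMwC×2, nMwc×2
NnMmWWCC gametes: NMWC×4, NmWC×4, nMWC×4, nmWC×4
NnMMWwCc×NnMmWWCC grid (16·16=256): NNMMWWCC=8 NNMMWWCc=8 NNMMWwCC=8 NNMMWwCc=8 NNMmWWCC=8 NNMmWWCc=8 NNMmWwCC=8 NNMmWwCc=8 NnMMWWCC=16 NnMMWWCc=16 NnMMWwCC=16 NnMMWwCc=16 NnMmWWCC=16 NnMmWWCc=16 NnMmWwCC=16 NnMmWwCc=16 nnMMWWCC=8 nnMMWWCc=8 nnMMWwCC=8 nnMMWwCc=8 nnMmWWCC=8 nnMmWWCc=8 nnMmWwCC=8 nnMmWwCc=8
nnMMWWCC hits 8/256; gcd=8; 8÷8/256÷8 = 1/32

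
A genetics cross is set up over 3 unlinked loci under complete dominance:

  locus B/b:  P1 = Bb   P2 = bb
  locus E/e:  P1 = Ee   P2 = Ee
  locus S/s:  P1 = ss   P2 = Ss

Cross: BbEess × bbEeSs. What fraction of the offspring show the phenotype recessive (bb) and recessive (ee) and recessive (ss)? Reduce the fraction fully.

BbEess gametes: BEs×2, Bes×2, bEs×2, bes×2
bbEeSs gametes: bES×2, bEs×2, beS×2, bes×2
BbEess×bbEeSs grid (8·8=64): BbEESs=4 BbEEss=4 BbEeSs=8 BbEess=8 BbeeSs=4 Bbeess=4 bbEESs=4 bbEEss=4 bbEeSs=8 bbEess=8 bbeeSs=4 bbeess=4
bb ee ss hits 4/64; gcd=4; 4÷4/64÷4 = 1/16

P(bb ee ss) = 1/16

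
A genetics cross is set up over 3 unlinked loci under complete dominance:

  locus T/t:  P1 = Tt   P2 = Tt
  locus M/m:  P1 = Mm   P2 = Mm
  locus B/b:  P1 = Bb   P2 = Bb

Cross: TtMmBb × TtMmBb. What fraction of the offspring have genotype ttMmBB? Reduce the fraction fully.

P(ttMmBB) = 1/32

TtMmBb gametes: TMB×1, TMb×1, TmB×1, Tmb×1, tMB×1, tMb×1, tmB×1, tmb×1
TtMmBb gametes: TMB×1, TMb×1, TmB×1, Tmb×1, tMB×1, tMb×1, tmB×1, tmb×1
TtMmBb×TtMmBb grid (8·8=64): TTMMBB=1 TTMMBb=2 TTMMbb=1 TTMmBB=2 TTMmBb=4 TTMmbb=2 TTmmBB=1 TTmmBb=2 TTmmbb=1 TtMMBB=2 TtMMBb=4 TtMMbb=2 TtMmBB=4 TtMmBb=8 TtMmbb=4 TtmmBB=2 TtmmBb=4 Ttmmbb=2 ttMMBB=1 ttMMBb=2 ttMMbb=1 ttMmBB=2 ttMmBb=4 ttMmbb=2 ttmmBB=1 ttmmBb=2 ttmmbb=1
ttMmBB hits 2/64; gcd=2; 2÷2/64÷2 = 1/32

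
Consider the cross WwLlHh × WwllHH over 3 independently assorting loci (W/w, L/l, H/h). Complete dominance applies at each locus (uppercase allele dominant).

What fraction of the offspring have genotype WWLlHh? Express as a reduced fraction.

WwLlHh gametes: WLH×1, WLh×1, WlH×1, Wlh×1, wLH×1, wLh×1, wlH×1, wlh×1
WwllHH gametes: WlH×4, wlH×4
WwLlHh×WwllHH grid (8·8=64): WWLlHH=4 WWLlHh=4 WWllHH=4 WWllHh=4 WwLlHH=8 WwLlHh=8 WwllHH=8 WwllHh=8 wwLlHH=4 wwLlHh=4 wwllHH=4 wwllHh=4
WWLlHh hits 4/64; gcd=4; 4÷4/64÷4 = 1/16

P(WWLlHh) = 1/16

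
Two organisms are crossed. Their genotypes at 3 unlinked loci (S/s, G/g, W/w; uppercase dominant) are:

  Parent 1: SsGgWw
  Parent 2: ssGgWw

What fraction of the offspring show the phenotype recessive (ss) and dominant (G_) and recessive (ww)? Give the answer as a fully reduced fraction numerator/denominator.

P(ss G_ ww) = 3/32

SsGgWw gametes: SGW×1, SGw×1, SgW×1, Sgw×1, sGW×1, sGw×1, sgW×1, sgw×1
ssGgWw gametes: sGW×2, sGw×2, sgW×2, sgw×2
SsGgWw×ssGgWw grid (8·8=64): SsGGWW=2 SsGGWw=4 SsGGww=2 SsGgWW=4 SsGgWw=8 SsGgww=4 SsggWW=2 SsggWw=4 Ssggww=2 ssGGWW=2 ssGGWw=4 ssGGww=2 ssGgWW=4 ssGgWw=8 ssGgww=4 ssggWW=2 ssggWw=4 ssggww=2
ss G_ ww hits 6/64; gcd=2; 6÷2/64÷2 = 3/32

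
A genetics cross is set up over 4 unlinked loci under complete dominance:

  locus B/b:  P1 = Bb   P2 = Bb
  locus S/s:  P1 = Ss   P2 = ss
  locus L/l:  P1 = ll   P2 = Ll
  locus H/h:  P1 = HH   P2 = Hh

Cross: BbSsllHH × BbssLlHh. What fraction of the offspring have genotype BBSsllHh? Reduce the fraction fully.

BbSsllHH gametes: BSlH×4, BslH×4, bSlH×4, bslH×4
BbssLlHh gametes: BsLH×2, BsLh×2, BslH×2, Bslh×2, bsLH×2, bsLh×2, bslH×2, bslh×2
BbSsllHH×BbssLlHh grid (16·16=256): BBSsLlHH=8 BBSsLlHh=8 BBSsllHH=8 BBSsllHh=8 BBssLlHH=8 BBssLlHh=8 BBssllHH=8 BBssllHh=8 BbSsLlHH=16 BbSsLlHh=16 BbSsllHH=16 BbSsllHh=16 BbssLlHH=16 BbssLlHh=16 BbssllHH=16 BbssllHh=16 bbSsLlHH=8 bbSsLlHh=8 bbSsllHH=8 bbSsllHh=8 bbssLlHH=8 bbssLlHh=8 bbssllHH=8 bbssllHh=8
BBSsllHh hits 8/256; gcd=8; 8÷8/256÷8 = 1/32

P(BBSsllHh) = 1/32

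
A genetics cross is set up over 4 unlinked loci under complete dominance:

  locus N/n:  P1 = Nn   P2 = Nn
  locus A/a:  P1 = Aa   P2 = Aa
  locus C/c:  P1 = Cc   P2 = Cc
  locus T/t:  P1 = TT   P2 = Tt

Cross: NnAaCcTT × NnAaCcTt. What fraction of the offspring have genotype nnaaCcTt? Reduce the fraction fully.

NnAaCcTT gametes: NACT×2, NAcT×2, NaCT×2, NacT×2, nACT×2, nAcT×2, naCT×2, nacT×2
NnAaCcTt gametes: NACT×1, NACt×1, NAcT×1, NAct×1, NaCT×1, NaCt×1, NacT×1, Nact×1, nACT×1, nACt×1, nAcT×1, nAct×1, naCT×1, naCt×1, nacT×1, nact×1
NnAaCcTT×NnAaCcTt grid (16·16=256): NNAACCTT=2 NNAACCTt=2 NNAACcTT=4 NNAACcTt=4 NNAAccTT=2 NNAAccTt=2 NNAaCCTT=4 NNAaCCTt=4 NNAaCcTT=8 NNAaCcTt=8 NNAaccTT=4 NNAaccTt=4 NNaaCCTT=2 NNaaCCTt=2 NNaaCcTT=4 NNaaCcTt=4 NNaaccTT=2 NNaaccTt=2 NnAACCTT=4 NnAACCTt=4 NnAACcTT=8 NnAACcTt=8 NnAAccTT=4 NnAAccTt=4 NnAaCCTT=8 NnAaCCTt=8 NnAaCcTT=16 NnAaCcTt=16 NnAaccTT=8 NnAaccTt=8 NnaaCCTT=4 NnaaCCTt=4 NnaaCcTT=8 NnaaCcTt=8 NnaaccTT=4 NnaaccTt=4 nnAACCTT=2 nnAACCTt=2 nnAACcTT=4 nnAACcTt=4 nnAAccTT=2 nnAAccTt=2 nnAaCCTT=4 nnAaCCTt=4 nnAaCcTT=8 nnAaCcTt=8 nnAaccTT=4 nnAaccTt=4 nnaaCCTT=2 nnaaCCTt=2 nnaaCcTT=4 nnaaCcTt=4 nnaaccTT=2 nnaaccTt=2
nnaaCcTt hits 4/256; gcd=4; 4÷4/256÷4 = 1/64

P(nnaaCcTt) = 1/64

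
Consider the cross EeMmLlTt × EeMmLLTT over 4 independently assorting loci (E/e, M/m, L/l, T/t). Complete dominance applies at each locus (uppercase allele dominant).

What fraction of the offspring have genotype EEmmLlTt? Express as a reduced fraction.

P(EEmmLlTt) = 1/64

EeMmLlTt gametes: EMLT×1, EMLt×1, EMlT×1, EMlt×1, EmLT×1, EmLt×1, EmlT×1, Emlt×1, eMLT×1, eMLt×1, eMlT×1, eMlt×1, emLT×1, emLt×1, emlT×1, emlt×1
EeMmLLTT gametes: EMLT×4, EmLT×4, eMLT×4, emLT×4
EeMmLlTt×EeMmLLTT grid (16·16=256): EEMMLLTT=4 EEMMLLTt=4 EEMMLlTT=4 EEMMLlTt=4 EEMmLLTT=8 EEMmLLTt=8 EEMmLlTT=8 EEMmLlTt=8 EEmmLLTT=4 EEmmLLTt=4 EEmmLlTT=4 EEmmLlTt=4 EeMMLLTT=8 EeMMLLTt=8 EeMMLlTT=8 EeMMLlTt=8 EeMmLLTT=16 EeMmLLTt=16 EeMmLlTT=16 EeMmLlTt=16 EemmLLTT=8 EemmLLTt=8 EemmLlTT=8 EemmLlTt=8 eeMMLLTT=4 eeMMLLTt=4 eeMMLlTT=4 eeMMLlTt=4 eeMmLLTT=8 eeMmLLTt=8 eeMmLlTT=8 eeMmLlTt=8 eemmLLTT=4 eemmLLTt=4 eemmLlTT=4 eemmLlTt=4
EEmmLlTt hits 4/256; gcd=4; 4÷4/256÷4 = 1/64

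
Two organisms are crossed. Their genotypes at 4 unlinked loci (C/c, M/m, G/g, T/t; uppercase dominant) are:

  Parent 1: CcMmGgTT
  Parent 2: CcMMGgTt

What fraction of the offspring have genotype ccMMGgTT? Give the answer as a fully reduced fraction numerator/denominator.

CcMmGgTT gametes: CMGT×2, CMgT×2, CmGT×2, CmgT×2, cMGT×2, cMgT×2, cmGT×2, cmgT×2
CcMMGgTt gametes: CMGT×2, CMGt×2, CMgT×2, CMgt×2, cMGT×2, cMGt×2, cMgT×2, cMgt×2
CcMmGgTT×CcMMGgTt grid (16·16=256): CCMMGGTT=4 CCMMGGTt=4 CCMMGgTT=8 CCMMGgTt=8 CCMMggTT=4 CCMMggTt=4 CCMmGGTT=4 CCMmGGTt=4 CCMmGgTT=8 CCMmGgTt=8 CCMmggTT=4 CCMmggTt=4 CcMMGGTT=8 CcMMGGTt=8 CcMMGgTT=16 CcMMGgTt=16 CcMMggTT=8 CcMMggTt=8 CcMmGGTT=8 CcMmGGTt=8 CcMmGgTT=16 CcMmGgTt=16 CcMmggTT=8 CcMmggTt=8 ccMMGGTT=4 ccMMGGTt=4 ccMMGgTT=8 ccMMGgTt=8 ccMMggTT=4 ccMMggTt=4 ccMmGGTT=4 ccMmGGTt=4 ccMmGgTT=8 ccMmGgTt=8 ccMmggTT=4 ccMmggTt=4
ccMMGgTT hits 8/256; gcd=8; 8÷8/256÷8 = 1/32

P(ccMMGgTT) = 1/32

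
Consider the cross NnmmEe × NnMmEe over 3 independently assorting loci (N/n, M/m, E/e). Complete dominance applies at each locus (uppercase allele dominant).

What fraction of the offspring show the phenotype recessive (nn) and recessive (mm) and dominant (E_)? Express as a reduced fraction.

NnmmEe gametes: NmE×2, Nme×2, nmE×2, nme×2
NnMmEe gametes: NME×1, NMe×1, NmE×1, Nme×1, nME×1, nMe×1, nmE×1, nme×1
NnmmEe×NnMmEe grid (8·8=64): NNMmEE=2 NNMmEe=4 NNMmee=2 NNmmEE=2 NNmmEe=4 NNmmee=2 NnMmEE=4 NnMmEe=8 NnMmee=4 NnmmEE=4 NnmmEe=8 Nnmmee=4 nnMmEE=2 nnMmEe=4 nnMmee=2 nnmmEE=2 nnmmEe=4 nnmmee=2
nn mm E_ hits 6/64; gcd=2; 6÷2/64÷2 = 3/32

P(nn mm E_) = 3/32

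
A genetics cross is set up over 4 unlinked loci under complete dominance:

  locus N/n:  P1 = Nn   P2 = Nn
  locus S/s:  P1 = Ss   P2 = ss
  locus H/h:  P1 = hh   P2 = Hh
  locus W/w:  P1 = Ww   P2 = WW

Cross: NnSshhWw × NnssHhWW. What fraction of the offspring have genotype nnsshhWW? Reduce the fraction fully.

NnSshhWw gametes: NShW×2, NShw×2, NshW×2, Nshw×2, nShW×2, nShw×2, nshW×2, nshw×2
NnssHhWW gametes: NsHW×4, NshW×4, nsHW×4, nshW×4
NnSshhWw×NnssHhWW grid (16·16=256): NNSsHhWW=8 NNSsHhWw=8 NNSshhWW=8 NNSshhWw=8 NNssHhWW=8 NNssHhWw=8 NNsshhWW=8 NNsshhWw=8 NnSsHhWW=16 NnSsHhWw=16 NnSshhWW=16 NnSshhWw=16 NnssHhWW=16 NnssHhWw=16 NnsshhWW=16 NnsshhWw=16 nnSsHhWW=8 nnSsHhWw=8 nnSshhWW=8 nnSshhWw=8 nnssHhWW=8 nnssHhWw=8 nnsshhWW=8 nnsshhWw=8
nnsshhWW hits 8/256; gcd=8; 8÷8/256÷8 = 1/32

P(nnsshhWW) = 1/32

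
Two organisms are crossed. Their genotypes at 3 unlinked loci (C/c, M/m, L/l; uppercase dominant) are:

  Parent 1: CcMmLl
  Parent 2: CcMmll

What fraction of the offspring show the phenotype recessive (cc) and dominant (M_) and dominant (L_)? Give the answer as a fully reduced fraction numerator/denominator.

CcMmLl gametes: CML×1, CMl×1, CmL×1, Cml×1, cML×1, cMl×1, cmL×1, cml×1
CcMmll gametes: CMl×2, Cml×2, cMl×2, cml×2
CcMmLl×CcMmll grid (8·8=64): CCMMLl=2 CCMMll=2 CCMmLl=4 CCMmll=4 CCmmLl=2 CCmmll=2 CcMMLl=4 CcMMll=4 CcMmLl=8 CcMmll=8 CcmmLl=4 Ccmmll=4 ccMMLl=2 ccMMll=2 ccMmLl=4 ccMmll=4 ccmmLl=2 ccmmll=2
cc M_ L_ hits 6/64; gcd=2; 6÷2/64÷2 = 3/32

P(cc M_ L_) = 3/32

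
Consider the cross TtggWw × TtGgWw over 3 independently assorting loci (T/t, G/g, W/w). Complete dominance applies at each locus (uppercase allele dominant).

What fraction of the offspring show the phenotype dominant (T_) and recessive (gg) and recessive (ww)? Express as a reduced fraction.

P(T_ gg ww) = 3/32

TtggWw gametes: TgW×2, Tgw×2, tgW×2, tgw×2
TtGgWw gametes: TGW×1, TGw×1, TgW×1, Tgw×1, tGW×1, tGw×1, tgW×1, tgw×1
TtggWw×TtGgWw grid (8·8=64): TTGgWW=2 TTGgWw=4 TTGgww=2 TTggWW=2 TTggWw=4 TTggww=2 TtGgWW=4 TtGgWw=8 TtGgww=4 TtggWW=4 TtggWw=8 Ttggww=4 ttGgWW=2 ttGgWw=4 ttGgww=2 ttggWW=2 ttggWw=4 ttggww=2
T_ gg ww hits 6/64; gcd=2; 6÷2/64÷2 = 3/32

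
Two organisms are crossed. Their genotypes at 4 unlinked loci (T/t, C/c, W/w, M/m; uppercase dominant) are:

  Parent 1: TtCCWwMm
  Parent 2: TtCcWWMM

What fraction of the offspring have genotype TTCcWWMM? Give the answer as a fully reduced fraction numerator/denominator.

P(TTCcWWMM) = 1/32

TtCCWwMm gametes: TCWM×2, TCWm×2, TCwM×2, TCwm×2, tCWM×2, tCWm×2, tCwM×2, tCwm×2
TtCcWWMM gametes: TCWM×4, TcWM×4, tCWM×4, tcWM×4
TtCCWwMm×TtCcWWMM grid (16·16=256): TTCCWWMM=8 TTCCWWMm=8 TTCCWwMM=8 TTCCWwMm=8 TTCcWWMM=8 TTCcWWMm=8 TTCcWwMM=8 TTCcWwMm=8 TtCCWWMM=16 TtCCWWMm=16 TtCCWwMM=16 TtCCWwMm=16 TtCcWWMM=16 TtCcWWMm=16 TtCcWwMM=16 TtCcWwMm=16 ttCCWWMM=8 ttCCWWMm=8 ttCCWwMM=8 ttCCWwMm=8 ttCcWWMM=8 ttCcWWMm=8 ttCcWwMM=8 ttCcWwMm=8
TTCcWWMM hits 8/256; gcd=8; 8÷8/256÷8 = 1/32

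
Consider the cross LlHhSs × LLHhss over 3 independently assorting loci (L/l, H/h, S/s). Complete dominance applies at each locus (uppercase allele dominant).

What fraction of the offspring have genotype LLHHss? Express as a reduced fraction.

P(LLHHss) = 1/16

LlHhSs gametes: LHS×1, LHs×1, LhS×1, Lhs×1, lHS×1, lHs×1, lhS×1, lhs×1
LLHhss gametes: LHs×4, Lhs×4
LlHhSs×LLHhss grid (8·8=64): LLHHSs=4 LLHHss=4 LLHhSs=8 LLHhss=8 LLhhSs=4 LLhhss=4 LlHHSs=4 LlHHss=4 LlHhSs=8 LlHhss=8 LlhhSs=4 Llhhss=4
LLHHss hits 4/64; gcd=4; 4÷4/64÷4 = 1/16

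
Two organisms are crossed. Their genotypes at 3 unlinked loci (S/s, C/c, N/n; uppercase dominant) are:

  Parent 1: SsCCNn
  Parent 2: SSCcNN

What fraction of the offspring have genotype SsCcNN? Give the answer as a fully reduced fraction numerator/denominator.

P(SsCcNN) = 1/8

SsCCNn gametes: SCN×2, SCn×2, sCN×2, sCn×2
SSCcNN gametes: SCN×4, ScN×4
SsCCNn×SSCcNN grid (8·8=64): SSCCNN=8 SSCCNn=8 SSCcNN=8 SSCcNn=8 SsCCNN=8 SsCCNn=8 SsCcNN=8 SsCcNn=8
SsCcNN hits 8/64; gcd=8; 8÷8/64÷8 = 1/8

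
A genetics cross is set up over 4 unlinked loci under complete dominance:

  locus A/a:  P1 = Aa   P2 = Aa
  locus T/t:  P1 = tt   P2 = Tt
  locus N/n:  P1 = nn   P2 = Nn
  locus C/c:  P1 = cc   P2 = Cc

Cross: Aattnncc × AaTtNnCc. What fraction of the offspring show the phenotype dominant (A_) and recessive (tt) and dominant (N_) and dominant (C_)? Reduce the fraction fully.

P(A_ tt N_ C_) = 3/32

Aattnncc gametes: Atnc×8, atnc×8
AaTtNnCc gametes: ATNC×1, ATNc×1, ATnC×1, ATnc×1, AtNC×1, AtNc×1, AtnC×1, Atnc×1, aTNC×1, aTNc×1, aTnC×1, aTnc×1, atNC×1, atNc×1, atnC×1, atnc×1
Aattnncc×AaTtNnCc grid (16·16=256): AATtNnCc=8 AATtNncc=8 AATtnnCc=8 AATtnncc=8 AAttNnCc=8 AAttNncc=8 AAttnnCc=8 AAttnncc=8 AaTtNnCc=16 AaTtNncc=16 AaTtnnCc=16 AaTtnncc=16 AattNnCc=16 AattNncc=16 AattnnCc=16 Aattnncc=16 aaTtNnCc=8 aaTtNncc=8 aaTtnnCc=8 aaTtnncc=8 aattNnCc=8 aattNncc=8 aattnnCc=8 aattnncc=8
A_ tt N_ C_ hits 24/256; gcd=8; 24÷8/256÷8 = 3/32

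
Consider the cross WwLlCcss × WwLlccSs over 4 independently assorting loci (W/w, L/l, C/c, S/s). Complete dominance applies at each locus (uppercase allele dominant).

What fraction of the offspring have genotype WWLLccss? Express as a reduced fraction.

P(WWLLccss) = 1/64

WwLlCcss gametes: WLCs×2, WLcs×2, WlCs×2, Wlcs×2, wLCs×2, wLcs×2, wlCs×2, wlcs×2
WwLlccSs gametes: WLcS×2, WLcs×2, WlcS×2, Wlcs×2, wLcS×2, wLcs×2, wlcS×2, wlcs×2
WwLlCcss×WwLlccSs grid (16·16=256): WWLLCcSs=4 WWLLCcss=4 WWLLccSs=4 WWLLccss=4 WWLlCcSs=8 WWLlCcss=8 WWLlccSs=8 WWLlccss=8 WWllCcSs=4 WWllCcss=4 WWllccSs=4 WWllccss=4 WwLLCcSs=8 WwLLCcss=8 WwLLccSs=8 WwLLccss=8 WwLlCcSs=16 WwLlCcss=16 WwLlccSs=16 WwLlccss=16 WwllCcSs=8 WwllCcss=8 WwllccSs=8 Wwllccss=8 wwLLCcSs=4 wwLLCcss=4 wwLLccSs=4 wwLLccss=4 wwLlCcSs=8 wwLlCcss=8 wwLlccSs=8 wwLlccss=8 wwllCcSs=4 wwllCcss=4 wwllccSs=4 wwllccss=4
WWLLccss hits 4/256; gcd=4; 4÷4/256÷4 = 1/64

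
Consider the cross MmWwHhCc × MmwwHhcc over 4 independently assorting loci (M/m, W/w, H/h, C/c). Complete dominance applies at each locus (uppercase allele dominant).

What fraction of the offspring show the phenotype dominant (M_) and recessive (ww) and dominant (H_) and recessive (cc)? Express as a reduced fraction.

MmWwHhCc gametes: MWHC×1, MWHc×1, MWhC×1, MWhc×1, MwHC×1, MwHc×1, MwhC×1, Mwhc×1, mWHC×1, mWHc×1, mWhC×1, mWhc×1, mwHC×1, mwHc×1, mwhC×1, mwhc×1
MmwwHhcc gametes: MwHc×4, Mwhc×4, mwHc×4, mwhc×4
MmWwHhCc×MmwwHhcc grid (16·16=256): MMWwHHCc=4 MMWwHHcc=4 MMWwHhCc=8 MMWwHhcc=8 MMWwhhCc=4 MMWwhhcc=4 MMwwHHCc=4 MMwwHHcc=4 MMwwHhCc=8 MMwwHhcc=8 MMwwhhCc=4 MMwwhhcc=4 MmWwHHCc=8 MmWwHHcc=8 MmWwHhCc=16 MmWwHhcc=16 MmWwhhCc=8 MmWwhhcc=8 MmwwHHCc=8 MmwwHHcc=8 MmwwHhCc=16 MmwwHhcc=16 MmwwhhCc=8 Mmwwhhcc=8 mmWwHHCc=4 mmWwHHcc=4 mmWwHhCc=8 mmWwHhcc=8 mmWwhhCc=4 mmWwhhcc=4 mmwwHHCc=4 mmwwHHcc=4 mmwwHhCc=8 mmwwHhcc=8 mmwwhhCc=4 mmwwhhcc=4
M_ ww H_ cc hits 36/256; gcd=4; 36÷4/256÷4 = 9/64

P(M_ ww H_ cc) = 9/64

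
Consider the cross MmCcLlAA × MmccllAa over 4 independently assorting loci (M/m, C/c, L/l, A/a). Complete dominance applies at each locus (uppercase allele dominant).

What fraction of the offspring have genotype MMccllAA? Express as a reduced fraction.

P(MMccllAA) = 1/32

MmCcLlAA gametes: MCLA×2, MClA×2, McLA×2, MclA×2, mCLA×2, mClA×2, mcLA×2, mclA×2
MmccllAa gametes: MclA×4, Mcla×4, mclA×4, mcla×4
MmCcLlAA×MmccllAa grid (16·16=256): MMCcLlAA=8 MMCcLlAa=8 MMCcllAA=8 MMCcllAa=8 MMccLlAA=8 MMccLlAa=8 MMccllAA=8 MMccllAa=8 MmCcLlAA=16 MmCcLlAa=16 MmCcllAA=16 MmCcllAa=16 MmccLlAA=16 MmccLlAa=16 MmccllAA=16 MmccllAa=16 mmCcLlAA=8 mmCcLlAa=8 mmCcllAA=8 mmCcllAa=8 mmccLlAA=8 mmccLlAa=8 mmccllAA=8 mmccllAa=8
MMccllAA hits 8/256; gcd=8; 8÷8/256÷8 = 1/32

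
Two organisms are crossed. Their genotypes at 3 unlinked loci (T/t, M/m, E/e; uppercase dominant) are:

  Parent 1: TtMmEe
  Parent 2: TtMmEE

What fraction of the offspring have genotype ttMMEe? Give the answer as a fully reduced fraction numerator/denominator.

P(ttMMEe) = 1/32

TtMmEe gametes: TME×1, TMe×1, TmE×1, Tme×1, tME×1, tMe×1, tmE×1, tme×1
TtMmEE gametes: TME×2, TmE×2, tME×2, tmE×2
TtMmEe×TtMmEE grid (8·8=64): TTMMEE=2 TTMMEe=2 TTMmEE=4 TTMmEe=4 TTmmEE=2 TTmmEe=2 TtMMEE=4 TtMMEe=4 TtMmEE=8 TtMmEe=8 TtmmEE=4 TtmmEe=4 ttMMEE=2 ttMMEe=2 ttMmEE=4 ttMmEe=4 ttmmEE=2 ttmmEe=2
ttMMEe hits 2/64; gcd=2; 2÷2/64÷2 = 1/32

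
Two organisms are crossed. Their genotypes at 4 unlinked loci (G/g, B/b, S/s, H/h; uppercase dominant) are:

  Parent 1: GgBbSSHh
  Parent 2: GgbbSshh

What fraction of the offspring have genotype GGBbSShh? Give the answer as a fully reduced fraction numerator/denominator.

P(GGBbSShh) = 1/32

GgBbSSHh gametes: GBSH×2, GBSh×2, GbSH×2, GbSh×2, gBSH×2, gBSh×2, gbSH×2, gbSh×2
GgbbSshh gametes: GbSh×4, Gbsh×4, gbSh×4, gbsh×4
GgBbSSHh×GgbbSshh grid (16·16=256): GGBbSSHh=8 GGBbSShh=8 GGBbSsHh=8 GGBbSshh=8 GGbbSSHh=8 GGbbSShh=8 GGbbSsHh=8 GGbbSshh=8 GgBbSSHh=16 GgBbSShh=16 GgBbSsHh=16 GgBbSshh=16 GgbbSSHh=16 GgbbSShh=16 GgbbSsHh=16 GgbbSshh=16 ggBbSSHh=8 ggBbSShh=8 ggBbSsHh=8 ggBbSshh=8 ggbbSSHh=8 ggbbSShh=8 ggbbSsHh=8 ggbbSshh=8
GGBbSShh hits 8/256; gcd=8; 8÷8/256÷8 = 1/32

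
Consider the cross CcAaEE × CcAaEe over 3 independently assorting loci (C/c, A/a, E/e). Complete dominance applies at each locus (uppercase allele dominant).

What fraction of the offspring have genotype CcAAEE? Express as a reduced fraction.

P(CcAAEE) = 1/16

CcAaEE gametes: CAE×2, CaE×2, cAE×2, caE×2
CcAaEe gametes: CAE×1, CAe×1, CaE×1, Cae×1, cAE×1, cAe×1, caE×1, cae×1
CcAaEE×CcAaEe grid (8·8=64): CCAAEE=2 CCAAEe=2 CCAaEE=4 CCAaEe=4 CCaaEE=2 CCaaEe=2 CcAAEE=4 CcAAEe=4 CcAaEE=8 CcAaEe=8 CcaaEE=4 CcaaEe=4 ccAAEE=2 ccAAEe=2 ccAaEE=4 ccAaEe=4 ccaaEE=2 ccaaEe=2
CcAAEE hits 4/64; gcd=4; 4÷4/64÷4 = 1/16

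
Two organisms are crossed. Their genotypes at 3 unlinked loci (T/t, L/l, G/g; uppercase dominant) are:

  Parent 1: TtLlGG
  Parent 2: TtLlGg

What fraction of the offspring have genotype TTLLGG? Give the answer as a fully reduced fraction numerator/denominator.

P(TTLLGG) = 1/32

TtLlGG gametes: TLG×2, TlG×2, tLG×2, tlG×2
TtLlGg gametes: TLG×1, TLg×1, TlG×1, Tlg×1, tLG×1, tLg×1, tlG×1, tlg×1
TtLlGG×TtLlGg grid (8·8=64): TTLLGG=2 TTLLGg=2 TTLlGG=4 TTLlGg=4 TTllGG=2 TTllGg=2 TtLLGG=4 TtLLGg=4 TtLlGG=8 TtLlGg=8 TtllGG=4 TtllGg=4 ttLLGG=2 ttLLGg=2 ttLlGG=4 ttLlGg=4 ttllGG=2 ttllGg=2
TTLLGG hits 2/64; gcd=2; 2÷2/64÷2 = 1/32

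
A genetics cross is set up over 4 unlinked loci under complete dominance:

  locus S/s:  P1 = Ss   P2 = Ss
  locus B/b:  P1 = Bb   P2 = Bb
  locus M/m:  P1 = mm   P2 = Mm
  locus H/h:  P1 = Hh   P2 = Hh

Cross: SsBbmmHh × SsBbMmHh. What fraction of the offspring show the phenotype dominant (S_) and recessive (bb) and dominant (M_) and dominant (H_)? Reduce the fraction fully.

SsBbmmHh gametes: SBmH×2, SBmh×2, SbmH×2, Sbmh×2, sBmH×2, sBmh×2, sbmH×2, sbmh×2
SsBbMmHh gametes: SBMH×1, SBMh×1, SBmH×1, SBmh×1, SbMH×1, SbMh×1, SbmH×1, Sbmh×1, sBMH×1, sBMh×1, sBmH×1, sBmh×1, sbMH×1, sbMh×1, sbmH×1, sbmh×1
SsBbmmHh×SsBbMmHh grid (16·16=256): SSBBMmHH=2 SSBBMmHh=4 SSBBMmhh=2 SSBBmmHH=2 SSBBmmHh=4 SSBBmmhh=2 SSBbMmHH=4 SSBbMmHh=8 SSBbMmhh=4 SSBbmmHH=4 SSBbmmHh=8 SSBbmmhh=4 SSbbMmHH=2 SSbbMmHh=4 SSbbMmhh=2 SSbbmmHH=2 SSbbmmHh=4 SSbbmmhh=2 SsBBMmHH=4 SsBBMmHh=8 SsBBMmhh=4 SsBBmmHH=4 SsBBmmHh=8 SsBBmmhh=4 SsBbMmHH=8 SsBbMmHh=16 SsBbMmhh=8 SsBbmmHH=8 SsBbmmHh=16 SsBbmmhh=8 SsbbMmHH=4 SsbbMmHh=8 SsbbMmhh=4 SsbbmmHH=4 SsbbmmHh=8 Ssbbmmhh=4 ssBBMmHH=2 ssBBMmHh=4 ssBBMmhh=2 ssBBmmHH=2 ssBBmmHh=4 ssBBmmhh=2 ssBbMmHH=4 ssBbMmHh=8 ssBbMmhh=4 ssBbmmHH=4 ssBbmmHh=8 ssBbmmhh=4 ssbbMmHH=2 ssbbMmHh=4 ssbbMmhh=2 ssbbmmHH=2 ssbbmmHh=4 ssbbmmhh=2
S_ bb M_ H_ hits 18/256; gcd=2; 18÷2/256÷2 = 9/128

P(S_ bb M_ H_) = 9/128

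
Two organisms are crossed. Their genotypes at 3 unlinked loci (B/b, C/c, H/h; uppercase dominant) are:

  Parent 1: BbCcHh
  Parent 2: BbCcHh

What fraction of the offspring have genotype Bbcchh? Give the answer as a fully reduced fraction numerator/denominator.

P(Bbcchh) = 1/32

BbCcHh gametes: BCH×1, BCh×1, BcH×1, Bch×1, bCH×1, bCh×1, bcH×1, bch×1
BbCcHh gametes: BCH×1, BCh×1, BcH×1, Bch×1, bCH×1, bCh×1, bcH×1, bch×1
BbCcHh×BbCcHh grid (8·8=64): BBCCHH=1 BBCCHh=2 BBCChh=1 BBCcHH=2 BBCcHh=4 BBCchh=2 BBccHH=1 BBccHh=2 BBcchh=1 BbCCHH=2 BbCCHh=4 BbCChh=2 BbCcHH=4 BbCcHh=8 BbCchh=4 BbccHH=2 BbccHh=4 Bbcchh=2 bbCCHH=1 bbCCHh=2 bbCChh=1 bbCcHH=2 bbCcHh=4 bbCchh=2 bbccHH=1 bbccHh=2 bbcchh=1
Bbcchh hits 2/64; gcd=2; 2÷2/64÷2 = 1/32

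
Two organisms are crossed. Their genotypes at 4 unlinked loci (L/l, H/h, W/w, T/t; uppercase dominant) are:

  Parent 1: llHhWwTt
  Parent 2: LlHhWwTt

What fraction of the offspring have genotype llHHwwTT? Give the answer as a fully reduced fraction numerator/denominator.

P(llHHwwTT) = 1/128

llHhWwTt gametes: lHWT×2, lHWt×2, lHwT×2, lHwt×2, lhWT×2, lhWt×2, lhwT×2, lhwt×2
LlHhWwTt gametes: LHWT×1, LHWt×1, LHwT×1, LHwt×1, LhWT×1, LhWt×1, LhwT×1, Lhwt×1, lHWT×1, lHWt×1, lHwT×1, lHwt×1, lhWT×1, lhWt×1, lhwT×1, lhwt×1
llHhWwTt×LlHhWwTt grid (16·16=256): LlHHWWTT=2 LlHHWWTt=4 LlHHWWtt=2 LlHHWwTT=4 LlHHWwTt=8 LlHHWwtt=4 LlHHwwTT=2 LlHHwwTt=4 LlHHwwtt=2 LlHhWWTT=4 LlHhWWTt=8 LlHhWWtt=4 LlHhWwTT=8 LlHhWwTt=16 LlHhWwtt=8 LlHhwwTT=4 LlHhwwTt=8 LlHhwwtt=4 LlhhWWTT=2 LlhhWWTt=4 LlhhWWtt=2 LlhhWwTT=4 LlhhWwTt=8 LlhhWwtt=4 LlhhwwTT=2 LlhhwwTt=4 Llhhwwtt=2 llHHWWTT=2 llHHWWTt=4 llHHWWtt=2 llHHWwTT=4 llHHWwTt=8 llHHWwtt=4 llHHwwTT=2 llHHwwTt=4 llHHwwtt=2 llHhWWTT=4 llHhWWTt=8 llHhWWtt=4 llHhWwTT=8 llHhWwTt=16 llHhWwtt=8 llHhwwTT=4 llHhwwTt=8 llHhwwtt=4 llhhWWTT=2 llhhWWTt=4 llhhWWtt=2 llhhWwTT=4 llhhWwTt=8 llhhWwtt=4 llhhwwTT=2 llhhwwTt=4 llhhwwtt=2
llHHwwTT hits 2/256; gcd=2; 2÷2/256÷2 = 1/128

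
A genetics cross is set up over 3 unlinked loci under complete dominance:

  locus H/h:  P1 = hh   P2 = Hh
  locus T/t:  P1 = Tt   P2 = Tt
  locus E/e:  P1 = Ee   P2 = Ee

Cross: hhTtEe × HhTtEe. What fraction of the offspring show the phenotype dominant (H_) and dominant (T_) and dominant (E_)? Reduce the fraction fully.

P(H_ T_ E_) = 9/32

hhTtEe gametes: hTE×2, hTe×2, htE×2, hte×2
HhTtEe gametes: HTE×1, HTe×1, HtE×1, Hte×1, hTE×1, hTe×1, htE×1, hte×1
hhTtEe×HhTtEe grid (8·8=64): HhTTEE=2 HhTTEe=4 HhTTee=2 HhTtEE=4 HhTtEe=8 HhTtee=4 HhttEE=2 HhttEe=4 Hhttee=2 hhTTEE=2 hhTTEe=4 hhTTee=2 hhTtEE=4 hhTtEe=8 hhTtee=4 hhttEE=2 hhttEe=4 hhttee=2
H_ T_ E_ hits 18/64; gcd=2; 18÷2/64÷2 = 9/32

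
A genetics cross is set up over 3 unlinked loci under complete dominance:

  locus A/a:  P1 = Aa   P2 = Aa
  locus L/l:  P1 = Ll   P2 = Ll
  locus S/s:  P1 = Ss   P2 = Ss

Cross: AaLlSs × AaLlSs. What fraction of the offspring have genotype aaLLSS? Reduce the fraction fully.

AaLlSs gametes: ALS×1, ALs×1, AlS×1, Als×1, aLS×1, aLs×1, alS×1, als×1
AaLlSs gametes: ALS×1, ALs×1, AlS×1, Als×1, aLS×1, aLs×1, alS×1, als×1
AaLlSs×AaLlSs grid (8·8=64): AALLSS=1 AALLSs=2 AALLss=1 AALlSS=2 AALlSs=4 AALlss=2 AAllSS=1 AAllSs=2 AAllss=1 AaLLSS=2 AaLLSs=4 AaLLss=2 AaLlSS=4 AaLlSs=8 AaLlss=4 AallSS=2 AallSs=4 Aallss=2 aaLLSS=1 aaLLSs=2 aaLLss=1 aaLlSS=2 aaLlSs=4 aaLlss=2 aallSS=1 aallSs=2 aallss=1
aaLLSS hits 1/64; gcd=1; 1÷1/64÷1 = 1/64

P(aaLLSS) = 1/64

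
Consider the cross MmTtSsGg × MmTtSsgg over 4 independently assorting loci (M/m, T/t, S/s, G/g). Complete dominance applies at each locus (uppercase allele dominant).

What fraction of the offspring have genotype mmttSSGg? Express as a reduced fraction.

P(mmttSSGg) = 1/128

MmTtSsGg gametes: MTSG×1, MTSg×1, MTsG×1, MTsg×1, MtSG×1, MtSg×1, MtsG×1, Mtsg×1, mTSG×1, mTSg×1, mTsG×1, mTsg×1, mtSG×1, mtSg×1, mtsG×1, mtsg×1
MmTtSsgg gametes: MTSg×2, MTsg×2, MtSg×2, Mtsg×2, mTSg×2, mTsg×2, mtSg×2, mtsg×2
MmTtSsGg×MmTtSsgg grid (16·16=256): MMTTSSGg=2 MMTTSSgg=2 MMTTSsGg=4 MMTTSsgg=4 MMTTssGg=2 MMTTssgg=2 MMTtSSGg=4 MMTtSSgg=4 MMTtSsGg=8 MMTtSsgg=8 MMTtssGg=4 MMTtssgg=4 MMttSSGg=2 MMttSSgg=2 MMttSsGg=4 MMttSsgg=4 MMttssGg=2 MMttssgg=2 MmTTSSGg=4 MmTTSSgg=4 MmTTSsGg=8 MmTTSsgg=8 MmTTssGg=4 MmTTssgg=4 MmTtSSGg=8 MmTtSSgg=8 MmTtSsGg=16 MmTtSsgg=16 MmTtssGg=8 MmTtssgg=8 MmttSSGg=4 MmttSSgg=4 MmttSsGg=8 MmttSsgg=8 MmttssGg=4 Mmttssgg=4 mmTTSSGg=2 mmTTSSgg=2 mmTTSsGg=4 mmTTSsgg=4 mmTTssGg=2 mmTTssgg=2 mmTtSSGg=4 mmTtSSgg=4 mmTtSsGg=8 mmTtSsgg=8 mmTtssGg=4 mmTtssgg=4 mmttSSGg=2 mmttSSgg=2 mmttSsGg=4 mmttSsgg=4 mmttssGg=2 mmttssgg=2
mmttSSGg hits 2/256; gcd=2; 2÷2/256÷2 = 1/128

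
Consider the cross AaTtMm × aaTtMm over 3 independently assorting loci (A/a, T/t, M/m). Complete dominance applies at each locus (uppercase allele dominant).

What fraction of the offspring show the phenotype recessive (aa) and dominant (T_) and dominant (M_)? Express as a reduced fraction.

AaTtMm gametes: ATM×1, ATm×1, AtM×1, Atm×1, aTM×1, aTm×1, atM×1, atm×1
aaTtMm gametes: aTM×2, aTm×2, atM×2, atm×2
AaTtMm×aaTtMm grid (8·8=64): AaTTMM=2 AaTTMm=4 AaTTmm=2 AaTtMM=4 AaTtMm=8 AaTtmm=4 AattMM=2 AattMm=4 Aattmm=2 aaTTMM=2 aaTTMm=4 aaTTmm=2 aaTtMM=4 aaTtMm=8 aaTtmm=4 aattMM=2 aattMm=4 aattmm=2
aa T_ M_ hits 18/64; gcd=2; 18÷2/64÷2 = 9/32

P(aa T_ M_) = 9/32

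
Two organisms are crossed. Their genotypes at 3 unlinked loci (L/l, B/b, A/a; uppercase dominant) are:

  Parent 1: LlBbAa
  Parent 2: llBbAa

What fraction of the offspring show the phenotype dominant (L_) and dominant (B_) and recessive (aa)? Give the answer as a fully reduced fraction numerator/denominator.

LlBbAa gametes: LBA×1, LBa×1, LbA×1, Lba×1, lBA×1, lBa×1, lbA×1, lba×1
llBbAa gametes: lBA×2, lBa×2, lbA×2, lba×2
LlBbAa×llBbAa grid (8·8=64): LlBBAA=2 LlBBAa=4 LlBBaa=2 LlBbAA=4 LlBbAa=8 LlBbaa=4 LlbbAA=2 LlbbAa=4 Llbbaa=2 llBBAA=2 llBBAa=4 llBBaa=2 llBbAA=4 llBbAa=8 llBbaa=4 llbbAA=2 llbbAa=4 llbbaa=2
L_ B_ aa hits 6/64; gcd=2; 6÷2/64÷2 = 3/32

P(L_ B_ aa) = 3/32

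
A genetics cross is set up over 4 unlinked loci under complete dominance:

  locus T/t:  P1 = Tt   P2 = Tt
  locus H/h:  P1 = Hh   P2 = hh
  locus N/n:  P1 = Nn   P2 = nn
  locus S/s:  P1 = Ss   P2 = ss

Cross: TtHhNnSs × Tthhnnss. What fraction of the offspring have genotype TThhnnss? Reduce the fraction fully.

P(TThhnnss) = 1/32

TtHhNnSs gametes: THNS×1, THNs×1, THnS×1, THns×1, ThNS×1, ThNs×1, ThnS×1, Thns×1, tHNS×1, tHNs×1, tHnS×1, tHns×1, thNS×1, thNs×1, thnS×1, thns×1
Tthhnnss gametes: Thns×8, thns×8
TtHhNnSs×Tthhnnss grid (16·16=256): TTHhNnSs=8 TTHhNnss=8 TTHhnnSs=8 TTHhnnss=8 TThhNnSs=8 TThhNnss=8 TThhnnSs=8 TThhnnss=8 TtHhNnSs=16 TtHhNnss=16 TtHhnnSs=16 TtHhnnss=16 TthhNnSs=16 TthhNnss=16 TthhnnSs=16 Tthhnnss=16 ttHhNnSs=8 ttHhNnss=8 ttHhnnSs=8 ttHhnnss=8 tthhNnSs=8 tthhNnss=8 tthhnnSs=8 tthhnnss=8
TThhnnss hits 8/256; gcd=8; 8÷8/256÷8 = 1/32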